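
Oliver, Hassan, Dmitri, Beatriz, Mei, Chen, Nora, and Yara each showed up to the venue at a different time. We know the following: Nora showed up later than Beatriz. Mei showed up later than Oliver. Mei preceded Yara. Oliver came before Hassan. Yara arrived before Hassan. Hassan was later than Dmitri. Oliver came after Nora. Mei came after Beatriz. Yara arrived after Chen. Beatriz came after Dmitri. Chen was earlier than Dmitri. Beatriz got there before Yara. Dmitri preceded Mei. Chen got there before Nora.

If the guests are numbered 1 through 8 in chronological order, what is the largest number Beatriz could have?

3

Beatriz must come before Hassan, Mei, Nora, Oliver, and Yara — 5 guests forced after them.
Everything else can be placed before Beatriz in some valid order, so Beatriz can sit as late as position 8 − 5 = 3.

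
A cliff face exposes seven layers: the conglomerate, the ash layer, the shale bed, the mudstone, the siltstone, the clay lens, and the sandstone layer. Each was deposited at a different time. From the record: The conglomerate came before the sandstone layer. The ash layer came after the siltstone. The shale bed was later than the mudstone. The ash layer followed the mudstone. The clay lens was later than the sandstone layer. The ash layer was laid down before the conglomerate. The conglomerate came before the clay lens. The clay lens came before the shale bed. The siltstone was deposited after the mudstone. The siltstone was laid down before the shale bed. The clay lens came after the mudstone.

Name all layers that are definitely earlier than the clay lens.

the ash layer, the conglomerate, the mudstone, the sandstone layer, the siltstone

Directly stated before the clay lens: the conglomerate, the mudstone, and the sandstone layer.
The ash layer reaches the clay lens via the ash layer → the conglomerate → the clay lens.
The siltstone reaches the clay lens via the siltstone → the ash layer → the conglomerate → the clay lens.
No chain forces the shale bed ahead of the clay lens.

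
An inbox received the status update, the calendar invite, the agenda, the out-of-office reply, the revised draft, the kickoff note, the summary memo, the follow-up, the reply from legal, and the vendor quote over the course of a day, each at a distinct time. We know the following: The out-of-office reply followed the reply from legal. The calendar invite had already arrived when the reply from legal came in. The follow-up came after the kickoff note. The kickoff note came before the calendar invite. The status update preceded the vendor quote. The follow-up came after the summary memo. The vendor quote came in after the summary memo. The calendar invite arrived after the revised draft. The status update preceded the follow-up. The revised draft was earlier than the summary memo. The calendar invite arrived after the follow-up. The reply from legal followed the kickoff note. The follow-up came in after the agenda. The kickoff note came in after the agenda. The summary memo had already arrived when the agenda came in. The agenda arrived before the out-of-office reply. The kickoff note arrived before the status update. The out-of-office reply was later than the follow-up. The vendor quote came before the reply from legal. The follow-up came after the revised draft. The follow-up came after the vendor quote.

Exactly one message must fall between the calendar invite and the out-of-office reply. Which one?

Tracing the constraints gives the calendar invite → the reply from legal → the out-of-office reply, so the reply from legal sits after the calendar invite and before the out-of-office reply.
No other message is forced both after the calendar invite and before the out-of-office reply.

the reply from legal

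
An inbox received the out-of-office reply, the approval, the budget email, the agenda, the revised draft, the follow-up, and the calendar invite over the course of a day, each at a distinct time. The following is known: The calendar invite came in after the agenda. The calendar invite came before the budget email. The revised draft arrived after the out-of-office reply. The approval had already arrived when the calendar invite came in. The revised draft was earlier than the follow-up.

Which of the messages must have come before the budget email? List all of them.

the agenda, the approval, the calendar invite

Directly stated before the budget email: the calendar invite.
The agenda reaches the budget email via the agenda → the calendar invite → the budget email.
The approval reaches the budget email via the approval → the calendar invite → the budget email.
No chain forces the out-of-office reply (or any of the others) ahead of the budget email.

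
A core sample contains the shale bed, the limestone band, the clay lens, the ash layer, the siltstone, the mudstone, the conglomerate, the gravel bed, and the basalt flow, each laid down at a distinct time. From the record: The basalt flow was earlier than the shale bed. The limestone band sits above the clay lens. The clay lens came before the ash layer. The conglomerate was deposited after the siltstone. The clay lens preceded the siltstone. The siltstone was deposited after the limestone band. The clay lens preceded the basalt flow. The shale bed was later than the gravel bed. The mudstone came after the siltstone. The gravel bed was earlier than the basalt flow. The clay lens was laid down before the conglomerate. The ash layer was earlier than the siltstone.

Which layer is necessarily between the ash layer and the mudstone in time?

the siltstone

Tracing the constraints gives the ash layer → the siltstone → the mudstone, so the siltstone sits after the ash layer and before the mudstone.
No other layer is forced both after the ash layer and before the mudstone.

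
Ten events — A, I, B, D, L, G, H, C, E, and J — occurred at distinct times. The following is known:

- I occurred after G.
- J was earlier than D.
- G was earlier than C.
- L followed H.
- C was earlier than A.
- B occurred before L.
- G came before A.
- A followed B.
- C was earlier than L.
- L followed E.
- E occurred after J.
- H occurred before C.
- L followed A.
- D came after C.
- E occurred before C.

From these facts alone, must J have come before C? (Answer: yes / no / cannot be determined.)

Chain the constraints: J → E → C. Each link is directly stated, so J comes before C.

yes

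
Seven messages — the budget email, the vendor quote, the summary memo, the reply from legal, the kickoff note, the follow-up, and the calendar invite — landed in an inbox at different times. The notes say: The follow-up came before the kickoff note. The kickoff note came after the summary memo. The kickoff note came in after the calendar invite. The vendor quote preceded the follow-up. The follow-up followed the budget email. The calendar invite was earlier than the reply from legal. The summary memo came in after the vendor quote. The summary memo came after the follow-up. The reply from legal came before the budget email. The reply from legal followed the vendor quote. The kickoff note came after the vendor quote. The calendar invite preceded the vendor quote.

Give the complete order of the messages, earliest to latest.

the calendar invite, the vendor quote, the reply from legal, the budget email, the follow-up, the summary memo, the kickoff note

The constraints fix every adjacent pair, so only one ordering works:
the calendar invite → the vendor quote → the reply from legal → the budget email → the follow-up → the summary memo → the kickoff note.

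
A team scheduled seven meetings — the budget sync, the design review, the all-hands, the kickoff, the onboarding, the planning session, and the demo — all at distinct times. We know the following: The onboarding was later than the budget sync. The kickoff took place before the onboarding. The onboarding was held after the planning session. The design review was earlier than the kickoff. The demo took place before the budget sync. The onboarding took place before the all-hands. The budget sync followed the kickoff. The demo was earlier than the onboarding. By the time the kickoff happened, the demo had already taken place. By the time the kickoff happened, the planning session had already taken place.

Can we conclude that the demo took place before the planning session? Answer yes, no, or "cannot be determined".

No chain of stated constraints runs from the demo to the planning session, and none runs from the planning session to the demo either.
So the relative order of the demo and the planning session is not fixed by the given facts.

cannot be determined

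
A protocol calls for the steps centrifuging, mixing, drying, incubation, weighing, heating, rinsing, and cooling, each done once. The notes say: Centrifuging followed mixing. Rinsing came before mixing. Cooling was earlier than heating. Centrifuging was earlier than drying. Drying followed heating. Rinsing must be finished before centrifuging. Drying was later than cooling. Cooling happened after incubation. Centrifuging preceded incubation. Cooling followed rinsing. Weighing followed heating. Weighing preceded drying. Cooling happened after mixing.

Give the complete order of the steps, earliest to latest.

rinsing, mixing, centrifuging, incubation, cooling, heating, weighing, drying

The constraints fix every adjacent pair, so only one ordering works:
rinsing → mixing → centrifuging → incubation → cooling → heating → weighing → drying.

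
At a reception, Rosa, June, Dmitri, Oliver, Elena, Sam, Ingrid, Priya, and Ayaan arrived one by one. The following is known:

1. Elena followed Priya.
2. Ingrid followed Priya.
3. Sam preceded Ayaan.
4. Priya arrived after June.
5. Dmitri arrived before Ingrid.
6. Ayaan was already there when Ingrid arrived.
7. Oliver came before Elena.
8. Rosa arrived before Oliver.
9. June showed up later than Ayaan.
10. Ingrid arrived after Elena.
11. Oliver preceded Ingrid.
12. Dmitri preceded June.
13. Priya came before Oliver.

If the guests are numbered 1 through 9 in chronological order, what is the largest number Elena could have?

8

Elena must come before Ingrid — 1 guest forced after them.
Everything else can be placed before Elena in some valid order, so Elena can sit as late as position 9 − 1 = 8.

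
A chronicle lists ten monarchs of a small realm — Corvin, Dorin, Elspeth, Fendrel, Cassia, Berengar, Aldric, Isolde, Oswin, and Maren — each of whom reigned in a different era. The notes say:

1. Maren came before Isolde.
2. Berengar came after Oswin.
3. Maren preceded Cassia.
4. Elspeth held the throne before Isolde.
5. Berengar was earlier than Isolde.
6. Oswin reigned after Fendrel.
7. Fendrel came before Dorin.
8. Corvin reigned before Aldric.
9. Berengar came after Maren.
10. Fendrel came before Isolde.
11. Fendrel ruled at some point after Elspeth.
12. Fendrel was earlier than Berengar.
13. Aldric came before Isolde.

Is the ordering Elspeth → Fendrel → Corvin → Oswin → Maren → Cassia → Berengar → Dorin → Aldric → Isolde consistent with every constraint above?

yes

Check each stated constraint against the proposed order — e.g. Fendrel is ahead of Isolde; Elspeth is ahead of Isolde. Every pair is in the required order; nothing is violated.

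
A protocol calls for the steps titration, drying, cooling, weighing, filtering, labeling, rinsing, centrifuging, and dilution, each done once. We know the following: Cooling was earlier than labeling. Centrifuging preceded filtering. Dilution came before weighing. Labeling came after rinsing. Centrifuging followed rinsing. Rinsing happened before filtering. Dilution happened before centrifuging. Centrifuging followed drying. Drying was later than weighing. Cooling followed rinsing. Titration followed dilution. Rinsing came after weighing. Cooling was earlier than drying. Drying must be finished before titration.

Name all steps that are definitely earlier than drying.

cooling, dilution, rinsing, weighing

Directly stated before drying: cooling and weighing.
Dilution reaches drying via dilution → weighing → drying.
Rinsing reaches drying via rinsing → cooling → drying.
No chain forces labeling (or any of the others) ahead of drying.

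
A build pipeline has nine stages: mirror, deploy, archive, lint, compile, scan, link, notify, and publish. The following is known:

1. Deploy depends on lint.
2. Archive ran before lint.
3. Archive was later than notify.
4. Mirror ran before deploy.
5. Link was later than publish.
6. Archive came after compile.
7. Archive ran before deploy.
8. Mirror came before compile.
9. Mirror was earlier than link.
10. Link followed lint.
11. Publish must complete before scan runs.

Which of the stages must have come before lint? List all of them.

archive, compile, mirror, notify

Directly stated before lint: archive.
Compile reaches lint via compile → archive → lint.
Mirror reaches lint via mirror → compile → archive → lint.
Notify reaches lint via notify → archive → lint.
No chain forces link (or any of the others) ahead of lint.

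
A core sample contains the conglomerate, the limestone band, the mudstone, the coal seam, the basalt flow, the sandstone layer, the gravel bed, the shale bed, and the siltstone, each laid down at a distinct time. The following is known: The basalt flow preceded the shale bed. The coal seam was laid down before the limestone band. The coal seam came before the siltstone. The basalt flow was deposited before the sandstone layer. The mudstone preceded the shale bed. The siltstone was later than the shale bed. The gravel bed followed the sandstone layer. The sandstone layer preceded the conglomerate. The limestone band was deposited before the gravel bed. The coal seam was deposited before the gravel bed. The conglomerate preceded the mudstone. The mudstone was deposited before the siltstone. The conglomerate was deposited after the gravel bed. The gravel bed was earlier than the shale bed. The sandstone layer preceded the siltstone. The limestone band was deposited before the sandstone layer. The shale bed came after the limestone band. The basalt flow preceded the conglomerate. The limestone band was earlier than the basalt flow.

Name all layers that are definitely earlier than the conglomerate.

the basalt flow, the coal seam, the gravel bed, the limestone band, the sandstone layer

Directly stated before the conglomerate: the basalt flow, the gravel bed, and the sandstone layer.
The coal seam reaches the conglomerate via the coal seam → the gravel bed → the conglomerate.
The limestone band reaches the conglomerate via the limestone band → the basalt flow → the conglomerate.
No chain forces the shale bed (or any of the others) ahead of the conglomerate.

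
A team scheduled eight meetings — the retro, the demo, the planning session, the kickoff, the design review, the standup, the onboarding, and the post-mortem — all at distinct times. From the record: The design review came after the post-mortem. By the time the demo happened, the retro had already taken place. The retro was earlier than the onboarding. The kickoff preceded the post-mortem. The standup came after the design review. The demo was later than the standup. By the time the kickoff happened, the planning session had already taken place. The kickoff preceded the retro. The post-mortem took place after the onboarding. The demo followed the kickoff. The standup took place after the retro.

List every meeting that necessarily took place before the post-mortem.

Directly stated before the post-mortem: the kickoff and the onboarding.
The planning session reaches the post-mortem via the planning session → the kickoff → the post-mortem.
The retro reaches the post-mortem via the retro → the onboarding → the post-mortem.
No chain forces the demo (or any of the others) ahead of the post-mortem.

the kickoff, the onboarding, the planning session, the retro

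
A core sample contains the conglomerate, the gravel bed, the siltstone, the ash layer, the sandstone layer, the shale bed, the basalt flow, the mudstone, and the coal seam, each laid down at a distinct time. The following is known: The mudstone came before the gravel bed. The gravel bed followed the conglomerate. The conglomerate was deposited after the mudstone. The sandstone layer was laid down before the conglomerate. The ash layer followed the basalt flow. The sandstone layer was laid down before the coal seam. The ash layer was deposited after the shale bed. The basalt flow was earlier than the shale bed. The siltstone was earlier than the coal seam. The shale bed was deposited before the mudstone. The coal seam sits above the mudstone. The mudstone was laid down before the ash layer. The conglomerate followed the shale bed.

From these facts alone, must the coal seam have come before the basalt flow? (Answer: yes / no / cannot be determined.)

no

Tracing the constraints gives the basalt flow → the shale bed → the mudstone → the coal seam, so the basalt flow must come before the coal seam.
That means the coal seam cannot be before the basalt flow.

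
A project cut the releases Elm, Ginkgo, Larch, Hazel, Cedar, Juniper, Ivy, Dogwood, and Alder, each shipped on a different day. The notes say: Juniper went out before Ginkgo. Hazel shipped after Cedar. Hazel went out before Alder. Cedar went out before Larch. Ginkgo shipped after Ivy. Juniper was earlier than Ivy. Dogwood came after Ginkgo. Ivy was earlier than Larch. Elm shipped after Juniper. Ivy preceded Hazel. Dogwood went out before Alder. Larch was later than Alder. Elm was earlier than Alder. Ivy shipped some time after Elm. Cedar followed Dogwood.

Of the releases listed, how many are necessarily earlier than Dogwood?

4

Directly stated before Dogwood: Ginkgo.
Elm reaches Dogwood via Elm → Ivy → Ginkgo → Dogwood.
Ivy reaches Dogwood via Ivy → Ginkgo → Dogwood.
Juniper reaches Dogwood via Juniper → Ginkgo → Dogwood.
No chain forces Cedar (or any of the others) ahead of Dogwood.
That's Elm, Ginkgo, Ivy, and Juniper — 4 in all.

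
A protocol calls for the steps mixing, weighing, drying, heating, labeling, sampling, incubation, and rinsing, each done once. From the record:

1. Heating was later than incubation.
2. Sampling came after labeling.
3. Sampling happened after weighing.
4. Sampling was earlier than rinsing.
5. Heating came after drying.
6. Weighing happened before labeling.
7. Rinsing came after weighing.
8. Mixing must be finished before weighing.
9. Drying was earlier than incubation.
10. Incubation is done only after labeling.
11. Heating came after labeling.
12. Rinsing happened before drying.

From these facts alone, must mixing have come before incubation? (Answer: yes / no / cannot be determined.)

Chain the constraints: mixing → weighing → labeling → incubation. Each link is directly stated, so mixing comes before incubation.

yes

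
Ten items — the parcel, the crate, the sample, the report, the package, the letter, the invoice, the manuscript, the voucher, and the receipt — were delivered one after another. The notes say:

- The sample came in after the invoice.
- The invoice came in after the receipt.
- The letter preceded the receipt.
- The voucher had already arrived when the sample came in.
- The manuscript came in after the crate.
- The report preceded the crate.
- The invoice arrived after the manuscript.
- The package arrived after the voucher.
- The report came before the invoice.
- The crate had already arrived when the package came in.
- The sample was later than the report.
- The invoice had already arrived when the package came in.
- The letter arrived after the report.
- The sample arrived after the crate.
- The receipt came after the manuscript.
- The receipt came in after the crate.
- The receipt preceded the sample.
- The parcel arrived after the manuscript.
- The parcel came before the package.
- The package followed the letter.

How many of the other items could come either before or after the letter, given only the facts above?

Forced before the letter: the report; forced after the letter: the invoice, the package, the receipt, and the sample.
That leaves the crate, the manuscript, the parcel, and the voucher with no forced order relative to the letter — 4.

4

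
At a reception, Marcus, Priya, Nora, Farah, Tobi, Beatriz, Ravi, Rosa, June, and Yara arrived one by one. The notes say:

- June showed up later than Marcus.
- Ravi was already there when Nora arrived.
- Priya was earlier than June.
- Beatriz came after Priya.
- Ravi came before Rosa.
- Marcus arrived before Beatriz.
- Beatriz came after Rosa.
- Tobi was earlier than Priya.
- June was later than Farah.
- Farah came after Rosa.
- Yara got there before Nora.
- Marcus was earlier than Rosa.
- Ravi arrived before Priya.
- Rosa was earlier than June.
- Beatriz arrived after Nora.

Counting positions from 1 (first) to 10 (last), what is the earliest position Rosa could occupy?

Marcus and Ravi must both come before Rosa — 2 forced predecessors.
Nothing else is forced ahead of Rosa, so their earliest slot is position 2 + 1 = 3.

3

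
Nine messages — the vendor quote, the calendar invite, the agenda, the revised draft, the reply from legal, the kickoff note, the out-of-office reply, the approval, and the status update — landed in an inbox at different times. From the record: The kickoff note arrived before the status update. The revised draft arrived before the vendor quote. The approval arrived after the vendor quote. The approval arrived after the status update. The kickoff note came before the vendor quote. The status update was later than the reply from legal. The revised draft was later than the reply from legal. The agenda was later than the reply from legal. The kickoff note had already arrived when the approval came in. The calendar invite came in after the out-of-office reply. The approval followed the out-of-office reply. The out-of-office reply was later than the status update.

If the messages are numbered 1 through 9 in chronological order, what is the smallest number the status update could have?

The kickoff note and the reply from legal must both come before the status update — 2 forced predecessors.
Nothing else is forced ahead of the status update, so its earliest slot is position 2 + 1 = 3.

3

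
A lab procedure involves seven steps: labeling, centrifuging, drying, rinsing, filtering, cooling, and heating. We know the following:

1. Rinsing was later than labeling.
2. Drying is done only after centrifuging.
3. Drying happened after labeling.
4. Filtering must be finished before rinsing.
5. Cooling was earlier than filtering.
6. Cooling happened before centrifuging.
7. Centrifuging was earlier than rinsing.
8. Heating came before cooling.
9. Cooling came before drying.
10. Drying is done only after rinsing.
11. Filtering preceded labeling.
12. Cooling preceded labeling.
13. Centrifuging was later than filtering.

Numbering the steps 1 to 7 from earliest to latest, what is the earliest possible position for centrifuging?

Cooling, filtering, and heating must all come before centrifuging — 3 forced predecessors.
Nothing else is forced ahead of centrifuging, so its earliest slot is position 3 + 1 = 4.

4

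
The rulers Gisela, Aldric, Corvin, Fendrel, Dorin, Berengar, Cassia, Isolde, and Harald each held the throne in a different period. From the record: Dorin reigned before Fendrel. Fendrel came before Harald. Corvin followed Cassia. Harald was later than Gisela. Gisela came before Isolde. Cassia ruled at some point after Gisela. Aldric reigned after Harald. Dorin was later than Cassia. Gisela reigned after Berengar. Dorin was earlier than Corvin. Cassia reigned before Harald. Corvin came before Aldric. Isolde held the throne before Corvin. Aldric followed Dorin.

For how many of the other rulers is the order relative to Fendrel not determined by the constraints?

Forced before Fendrel: Berengar, Cassia, Dorin, and Gisela; forced after Fendrel: Aldric and Harald.
That leaves Corvin and Isolde with no forced order relative to Fendrel — 2.

2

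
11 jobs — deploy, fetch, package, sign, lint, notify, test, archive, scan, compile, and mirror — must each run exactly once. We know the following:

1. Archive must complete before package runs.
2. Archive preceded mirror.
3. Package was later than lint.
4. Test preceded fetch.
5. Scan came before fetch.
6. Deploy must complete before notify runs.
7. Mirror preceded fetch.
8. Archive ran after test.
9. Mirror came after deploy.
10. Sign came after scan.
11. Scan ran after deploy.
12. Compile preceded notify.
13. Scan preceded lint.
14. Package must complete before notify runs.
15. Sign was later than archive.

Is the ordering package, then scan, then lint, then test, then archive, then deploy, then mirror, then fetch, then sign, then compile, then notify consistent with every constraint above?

no

The constraints require archive before package, but in the proposed sequence package appears ahead of archive. That one violation is enough.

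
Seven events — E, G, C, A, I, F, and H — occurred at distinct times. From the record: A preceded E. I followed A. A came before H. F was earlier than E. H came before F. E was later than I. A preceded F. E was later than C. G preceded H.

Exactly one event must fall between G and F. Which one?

Tracing the constraints gives G → H → F, so H sits after G and before F.
No other event is forced both after G and before F.

H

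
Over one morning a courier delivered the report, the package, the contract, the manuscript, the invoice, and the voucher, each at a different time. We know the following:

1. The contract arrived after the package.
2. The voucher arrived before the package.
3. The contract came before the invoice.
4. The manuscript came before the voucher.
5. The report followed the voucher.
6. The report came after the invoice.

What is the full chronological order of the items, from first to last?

The constraints fix every adjacent pair, so only one ordering works:
the manuscript → the voucher → the package → the contract → the invoice → the report.

the manuscript, the voucher, the package, the contract, the invoice, the report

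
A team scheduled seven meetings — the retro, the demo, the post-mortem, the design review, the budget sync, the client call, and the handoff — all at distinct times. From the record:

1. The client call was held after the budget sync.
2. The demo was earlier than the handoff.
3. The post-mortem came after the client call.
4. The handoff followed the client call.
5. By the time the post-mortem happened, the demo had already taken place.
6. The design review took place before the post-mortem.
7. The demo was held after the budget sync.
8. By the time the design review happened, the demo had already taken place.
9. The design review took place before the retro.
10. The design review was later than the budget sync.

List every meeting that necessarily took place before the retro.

Directly stated before the retro: the design review.
The budget sync reaches the retro via the budget sync → the design review → the retro.
The demo reaches the retro via the demo → the design review → the retro.

the budget sync, the demo, the design review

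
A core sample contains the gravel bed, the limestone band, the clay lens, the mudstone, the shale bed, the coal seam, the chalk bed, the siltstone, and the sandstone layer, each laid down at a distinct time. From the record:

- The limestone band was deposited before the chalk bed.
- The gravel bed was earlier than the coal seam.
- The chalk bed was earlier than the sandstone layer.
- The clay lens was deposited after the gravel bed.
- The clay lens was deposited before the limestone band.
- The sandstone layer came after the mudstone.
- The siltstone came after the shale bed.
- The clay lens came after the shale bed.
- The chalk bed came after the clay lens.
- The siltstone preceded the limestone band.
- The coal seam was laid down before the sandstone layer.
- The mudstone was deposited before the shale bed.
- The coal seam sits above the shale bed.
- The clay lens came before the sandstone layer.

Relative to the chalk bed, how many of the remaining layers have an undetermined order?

1

Forced before the chalk bed: the clay lens, the gravel bed, the limestone band, the mudstone, the shale bed, and the siltstone; forced after the chalk bed: the sandstone layer.
That leaves the coal seam with no forced order relative to the chalk bed — 1.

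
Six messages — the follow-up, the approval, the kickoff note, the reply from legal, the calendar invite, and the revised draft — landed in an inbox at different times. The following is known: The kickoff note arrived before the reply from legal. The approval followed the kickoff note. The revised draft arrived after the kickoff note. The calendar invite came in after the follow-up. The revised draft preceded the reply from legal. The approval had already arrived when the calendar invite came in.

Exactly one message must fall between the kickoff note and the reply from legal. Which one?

the revised draft

Tracing the constraints gives the kickoff note → the revised draft → the reply from legal, so the revised draft sits after the kickoff note and before the reply from legal.
No other message is forced both after the kickoff note and before the reply from legal.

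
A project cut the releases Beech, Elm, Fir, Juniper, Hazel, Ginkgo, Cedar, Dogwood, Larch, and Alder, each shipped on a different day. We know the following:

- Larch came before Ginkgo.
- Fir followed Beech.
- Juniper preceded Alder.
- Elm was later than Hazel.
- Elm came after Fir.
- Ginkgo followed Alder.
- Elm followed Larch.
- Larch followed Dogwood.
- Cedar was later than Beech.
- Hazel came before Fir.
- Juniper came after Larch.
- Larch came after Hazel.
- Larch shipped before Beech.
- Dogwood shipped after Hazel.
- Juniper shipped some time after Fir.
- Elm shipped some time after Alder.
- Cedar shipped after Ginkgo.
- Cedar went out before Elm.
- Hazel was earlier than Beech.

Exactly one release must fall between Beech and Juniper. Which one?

Fir

Tracing the constraints gives Beech → Fir → Juniper, so Fir sits after Beech and before Juniper.
No other release is forced both after Beech and before Juniper.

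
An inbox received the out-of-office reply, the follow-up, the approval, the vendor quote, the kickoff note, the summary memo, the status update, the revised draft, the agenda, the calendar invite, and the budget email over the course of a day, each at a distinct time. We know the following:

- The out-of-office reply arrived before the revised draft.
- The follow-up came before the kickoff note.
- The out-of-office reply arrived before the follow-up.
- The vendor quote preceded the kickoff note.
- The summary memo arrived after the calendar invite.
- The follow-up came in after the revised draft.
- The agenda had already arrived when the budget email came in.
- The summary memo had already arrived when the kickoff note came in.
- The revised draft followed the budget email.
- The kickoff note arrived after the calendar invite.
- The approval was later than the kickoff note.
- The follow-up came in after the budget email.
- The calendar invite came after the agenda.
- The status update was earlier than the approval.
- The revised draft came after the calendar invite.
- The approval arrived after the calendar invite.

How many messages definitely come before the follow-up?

5

Directly stated before the follow-up: the budget email, the out-of-office reply, and the revised draft.
The agenda reaches the follow-up via the agenda → the budget email → the follow-up.
The calendar invite reaches the follow-up via the calendar invite → the revised draft → the follow-up.
No chain forces the vendor quote (or any of the others) ahead of the follow-up.
That's the agenda, the budget email, the calendar invite, the out-of-office reply, and the revised draft — 5 in all.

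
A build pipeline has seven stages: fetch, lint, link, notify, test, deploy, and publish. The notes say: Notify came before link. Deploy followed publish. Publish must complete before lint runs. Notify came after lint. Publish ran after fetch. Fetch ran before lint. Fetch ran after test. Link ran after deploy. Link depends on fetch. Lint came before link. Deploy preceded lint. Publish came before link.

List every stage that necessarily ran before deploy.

fetch, publish, test

Directly stated before deploy: publish.
Fetch reaches deploy via fetch → publish → deploy.
Test reaches deploy via test → fetch → publish → deploy.
No chain forces link (or any of the others) ahead of deploy.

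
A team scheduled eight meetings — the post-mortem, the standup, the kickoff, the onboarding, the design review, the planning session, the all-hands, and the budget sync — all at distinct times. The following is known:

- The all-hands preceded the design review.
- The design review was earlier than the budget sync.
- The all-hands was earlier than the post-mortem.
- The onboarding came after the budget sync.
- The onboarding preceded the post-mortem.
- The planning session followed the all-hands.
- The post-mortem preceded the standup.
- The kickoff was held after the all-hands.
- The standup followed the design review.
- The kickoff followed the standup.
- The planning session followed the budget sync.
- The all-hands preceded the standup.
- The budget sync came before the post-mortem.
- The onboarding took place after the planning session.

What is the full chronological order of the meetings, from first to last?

The constraints fix every adjacent pair, so only one ordering works:
the all-hands → the design review → the budget sync → the planning session → the onboarding → the post-mortem → the standup → the kickoff.

the all-hands, the design review, the budget sync, the planning session, the onboarding, the post-mortem, the standup, the kickoff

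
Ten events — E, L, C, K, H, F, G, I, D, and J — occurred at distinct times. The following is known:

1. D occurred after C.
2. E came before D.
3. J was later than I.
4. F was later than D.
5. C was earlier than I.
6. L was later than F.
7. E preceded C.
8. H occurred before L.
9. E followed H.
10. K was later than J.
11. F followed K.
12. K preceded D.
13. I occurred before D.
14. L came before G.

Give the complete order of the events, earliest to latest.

The constraints fix every adjacent pair, so only one ordering works:
H → E → C → I → J → K → D → F → L → G.

H, E, C, I, J, K, D, F, L, G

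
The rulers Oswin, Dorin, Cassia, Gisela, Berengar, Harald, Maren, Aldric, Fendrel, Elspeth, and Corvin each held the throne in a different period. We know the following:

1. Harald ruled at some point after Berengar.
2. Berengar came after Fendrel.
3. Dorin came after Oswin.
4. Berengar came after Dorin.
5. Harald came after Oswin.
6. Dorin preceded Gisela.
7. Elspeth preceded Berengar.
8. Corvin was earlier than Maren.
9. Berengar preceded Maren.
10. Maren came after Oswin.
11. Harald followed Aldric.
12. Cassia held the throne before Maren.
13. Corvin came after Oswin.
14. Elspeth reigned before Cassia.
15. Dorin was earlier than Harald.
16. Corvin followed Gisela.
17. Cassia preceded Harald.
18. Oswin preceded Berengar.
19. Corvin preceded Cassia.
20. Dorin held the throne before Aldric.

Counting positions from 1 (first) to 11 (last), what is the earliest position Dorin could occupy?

Oswin must come before Dorin — 1 forced predecessor.
Nothing else is forced ahead of Dorin, so their earliest slot is position 1 + 1 = 2.

2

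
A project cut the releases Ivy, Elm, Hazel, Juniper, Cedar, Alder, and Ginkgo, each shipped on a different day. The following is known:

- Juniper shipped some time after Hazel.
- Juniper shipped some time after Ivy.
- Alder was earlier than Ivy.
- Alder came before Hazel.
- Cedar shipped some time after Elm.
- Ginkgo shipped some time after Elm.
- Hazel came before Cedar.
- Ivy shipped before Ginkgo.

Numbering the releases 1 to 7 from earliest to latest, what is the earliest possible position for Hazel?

Alder must come before Hazel — 1 forced predecessor.
Nothing else is forced ahead of Hazel, so its earliest slot is position 1 + 1 = 2.

2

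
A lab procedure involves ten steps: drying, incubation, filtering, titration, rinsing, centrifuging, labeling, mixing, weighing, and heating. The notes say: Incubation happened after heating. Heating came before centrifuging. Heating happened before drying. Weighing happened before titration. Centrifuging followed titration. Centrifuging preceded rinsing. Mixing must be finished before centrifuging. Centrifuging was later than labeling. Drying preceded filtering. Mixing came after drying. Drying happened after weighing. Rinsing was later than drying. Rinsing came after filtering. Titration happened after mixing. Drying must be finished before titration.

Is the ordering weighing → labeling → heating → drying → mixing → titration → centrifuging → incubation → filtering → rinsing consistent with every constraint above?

Check each stated constraint against the proposed order — e.g. heating is ahead of incubation; drying is ahead of rinsing. Every pair is in the required order; nothing is violated.

yes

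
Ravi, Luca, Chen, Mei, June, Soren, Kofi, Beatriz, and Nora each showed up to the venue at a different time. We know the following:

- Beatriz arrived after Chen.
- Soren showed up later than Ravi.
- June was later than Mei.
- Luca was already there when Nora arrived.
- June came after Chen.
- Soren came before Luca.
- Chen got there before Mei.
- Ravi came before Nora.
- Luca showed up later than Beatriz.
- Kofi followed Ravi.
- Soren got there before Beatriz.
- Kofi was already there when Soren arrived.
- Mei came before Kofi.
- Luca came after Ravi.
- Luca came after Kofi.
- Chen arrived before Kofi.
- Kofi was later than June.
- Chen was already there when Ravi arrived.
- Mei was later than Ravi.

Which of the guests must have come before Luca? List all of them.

Beatriz, Chen, June, Kofi, Mei, Ravi, Soren

Directly stated before Luca: Beatriz, Kofi, Ravi, and Soren.
Chen reaches Luca via Chen → Ravi → Luca.
June reaches Luca via June → Kofi → Luca.
Mei reaches Luca via Mei → Kofi → Luca.
No chain forces Nora ahead of Luca.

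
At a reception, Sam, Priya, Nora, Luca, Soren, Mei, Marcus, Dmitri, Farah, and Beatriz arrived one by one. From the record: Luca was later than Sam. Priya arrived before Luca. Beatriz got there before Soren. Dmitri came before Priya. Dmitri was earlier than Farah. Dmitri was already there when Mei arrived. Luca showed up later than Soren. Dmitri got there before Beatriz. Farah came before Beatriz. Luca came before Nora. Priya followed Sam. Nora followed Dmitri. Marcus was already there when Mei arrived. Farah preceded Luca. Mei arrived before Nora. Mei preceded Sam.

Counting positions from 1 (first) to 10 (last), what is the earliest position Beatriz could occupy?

Dmitri and Farah must both come before Beatriz — 2 forced predecessors.
Nothing else is forced ahead of Beatriz, so their earliest slot is position 2 + 1 = 3.

3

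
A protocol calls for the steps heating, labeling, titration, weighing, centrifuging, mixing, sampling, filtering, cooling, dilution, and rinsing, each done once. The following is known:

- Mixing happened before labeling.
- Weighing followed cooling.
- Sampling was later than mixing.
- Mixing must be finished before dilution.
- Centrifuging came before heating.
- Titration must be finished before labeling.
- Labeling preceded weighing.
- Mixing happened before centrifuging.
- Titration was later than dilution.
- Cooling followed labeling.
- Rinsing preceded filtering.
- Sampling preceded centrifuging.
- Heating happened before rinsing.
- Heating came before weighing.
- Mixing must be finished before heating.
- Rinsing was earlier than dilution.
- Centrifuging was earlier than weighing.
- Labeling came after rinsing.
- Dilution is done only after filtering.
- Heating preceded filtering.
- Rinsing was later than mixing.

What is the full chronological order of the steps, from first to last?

The constraints fix every adjacent pair, so only one ordering works:
mixing → sampling → centrifuging → heating → rinsing → filtering → dilution → titration → labeling → cooling → weighing.

mixing, sampling, centrifuging, heating, rinsing, filtering, dilution, titration, labeling, cooling, weighing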